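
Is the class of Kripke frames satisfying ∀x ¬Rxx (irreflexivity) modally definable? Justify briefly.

Any modally definable frame class is closed under surjective bounded morphisms.
The 3-cycle (worlds 0,1,2 with 0→1→2→0) is irreflexive, and the map sending every world to a single reflexive point • is a surjective bounded morphism (forth: every edge maps to (•,•); back: every world has a successor). So any modal formula valid on the 3-cycle is also valid on the reflexive point, which is not irreflexive.
Hence irreflexivity is not modally definable.

No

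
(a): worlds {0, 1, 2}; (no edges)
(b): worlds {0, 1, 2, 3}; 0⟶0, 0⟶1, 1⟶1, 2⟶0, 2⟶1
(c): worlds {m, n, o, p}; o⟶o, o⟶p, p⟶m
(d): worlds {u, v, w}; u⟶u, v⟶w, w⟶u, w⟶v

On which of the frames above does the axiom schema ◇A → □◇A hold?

(a)

Frame correspondent (Sahlqvist): ∀x ∀y ∀z (Rxy ∧ Rxz → Ryz) — i.e. the Euclidean property.
(a): ✓.
(b): fails — R01 and R00 but not R10.
(c): fails — Rop and Roo but not Rpo.
(d): fails — Rvw and Rvw but not Rww.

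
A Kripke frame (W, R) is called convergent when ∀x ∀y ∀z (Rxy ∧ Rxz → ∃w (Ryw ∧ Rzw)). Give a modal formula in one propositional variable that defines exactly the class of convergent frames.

This is convergence; the standard corresponding axiom is .2: ◇□q → □◇q.
Suppose ◇□q→□◇q is valid. Take Rxy, Rxz and set V(q)={w : Ryw}. Then □q at y so ◇□q at x, so □◇q at x, so ◇q at z, giving w with Rzw and Ryw.

◇□q → □◇q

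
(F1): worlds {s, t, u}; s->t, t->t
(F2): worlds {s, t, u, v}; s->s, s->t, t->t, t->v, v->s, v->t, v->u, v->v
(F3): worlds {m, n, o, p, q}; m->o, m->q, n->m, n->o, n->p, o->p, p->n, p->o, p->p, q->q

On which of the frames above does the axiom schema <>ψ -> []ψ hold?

Frame correspondent (Sahlqvist): forall x forall y forall z (Rxy & Rxz -> y = z) — i.e. partial functionality.
(F1): ✓.
(F2): fails — s sees both s and t.
(F3): fails — m sees both o and q.
Valid on: (F1).

(F1)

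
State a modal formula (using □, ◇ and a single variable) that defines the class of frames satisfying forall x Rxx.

□r → r

This is reflexivity; the standard corresponding axiom is T: □r → r.
Suppose □r→r is valid. At any x set V(r)={w : Rxw}. Then □r holds at x, so r holds at x, i.e. Rxx.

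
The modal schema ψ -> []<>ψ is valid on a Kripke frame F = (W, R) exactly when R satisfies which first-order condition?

symmetry: forall x forall y (Rxy -> Ryx)

Suppose ψ→□◇ψ is valid. Take Rxy and set V(ψ)={x}. Then ψ at x, so □◇ψ at x, so ◇ψ at y, so some z with Ryz has ψ; z=x, i.e. Ryx.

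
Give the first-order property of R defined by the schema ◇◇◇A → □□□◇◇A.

This is a Sahlqvist (Geach-type) schema ◇^3□^0A → □^3◇^2A.
Minimal-valuation argument: fix x; take any y with xR^3y and any z with xR^3z. Set V(A) to the set of worlds R-reachable from y in exactly 0 steps. Then □^0A holds at y, so the antecedent holds at x; validity forces ◇^2A at z, giving a w with zR^2w and yR^0w.
First-order correspondent: ∀x ∀y ∀z ((xR³y ∧ xR³z) → ∃w (y = w ∧ zR²w)).

∀x ∀y ∀z ((xR³y ∧ xR³z) → ∃w (y = w ∧ zR²w))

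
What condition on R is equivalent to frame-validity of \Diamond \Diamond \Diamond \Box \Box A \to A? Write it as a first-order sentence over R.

This is a Sahlqvist (Geach-type) schema ◇^3□^2A → □^0◇^0A.
Minimal-valuation argument: fix x; take any y with xR^3y and any z with xR^0z. Set V(A) to the set of worlds R-reachable from y in exactly 2 steps. Then □^2A holds at y, so the antecedent holds at x; validity forces ◇^0A at z, giving a w with zR^0w and yR^2w.
First-order correspondent: \forall x \forall y (x R^3 y \to \exists w (y R^2 w \wedge x = w)).

\forall x \forall y (x R^3 y \to \exists w (y R^2 w \wedge x = w))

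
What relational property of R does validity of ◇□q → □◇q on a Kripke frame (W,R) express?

convergence

Suppose ◇□q→□◇q is valid. Take Rxy, Rxz and set V(q)={w : Ryw}. Then □q at y so ◇□q at x, so □◇q at x, so ◇q at z, giving w with Rzw and Ryw.
Conversely, any frame satisfying ∀x ∀y ∀z (Rxy ∧ Rxz → ∃w (Ryw ∧ Rzw)) validates the schema.
So the correspondent is convergence.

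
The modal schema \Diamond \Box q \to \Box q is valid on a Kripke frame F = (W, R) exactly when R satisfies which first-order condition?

The Euclidean property

This is a form of the 5 axiom.
Its frame correspondent is the Euclidean property — \forall x \forall y \forall z (Rxy \wedge Rxz \to Ryz).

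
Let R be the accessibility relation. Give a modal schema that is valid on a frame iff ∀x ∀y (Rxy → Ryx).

s → □◇s

A defining formula is s → □◇s (the B axiom).
Suppose s→□◇s is valid. Take Rxy and set V(s)={x}. Then s at x, so □◇s at x, so ◇s at y, so some z with Ryz has s; z=x, i.e. Ryx.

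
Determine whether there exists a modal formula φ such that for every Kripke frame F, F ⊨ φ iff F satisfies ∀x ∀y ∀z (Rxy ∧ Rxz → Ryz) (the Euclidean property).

Yes — defined by ◇q → □◇q

Yes: it is the Euclidean property, defined by the 5 schema ◇q → □◇q.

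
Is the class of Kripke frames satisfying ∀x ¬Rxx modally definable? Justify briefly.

Not modally definable

Any modally definable frame class is closed under surjective bounded morphisms.
The 4-cycle (worlds s,t,u,v with s→t→u→v→s) is irreflexive, and the map sending every world to a single reflexive point • is a surjective bounded morphism (forth: every edge maps to (•,•); back: every world has a successor). So any modal formula valid on the 4-cycle is also valid on the reflexive point, which is not irreflexive.
So the class is not modally definable.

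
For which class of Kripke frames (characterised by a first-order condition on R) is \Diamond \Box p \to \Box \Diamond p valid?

convergence: \forall x \forall y \forall z (Rxy \wedge Rxz \to \exists w (Ryw \wedge Rzw))

Suppose ◇□p→□◇p is valid. Take Rxy, Rxz and set V(p)={w : Ryw}. Then □p at y so ◇□p at x, so □◇p at x, so ◇p at z, giving w with Rzw and Ryw.
The converse is a direct semantic check.
Frame condition: \forall x \forall y \forall z (Rxy \wedge Rxz \to \exists w (Ryw \wedge Rzw)).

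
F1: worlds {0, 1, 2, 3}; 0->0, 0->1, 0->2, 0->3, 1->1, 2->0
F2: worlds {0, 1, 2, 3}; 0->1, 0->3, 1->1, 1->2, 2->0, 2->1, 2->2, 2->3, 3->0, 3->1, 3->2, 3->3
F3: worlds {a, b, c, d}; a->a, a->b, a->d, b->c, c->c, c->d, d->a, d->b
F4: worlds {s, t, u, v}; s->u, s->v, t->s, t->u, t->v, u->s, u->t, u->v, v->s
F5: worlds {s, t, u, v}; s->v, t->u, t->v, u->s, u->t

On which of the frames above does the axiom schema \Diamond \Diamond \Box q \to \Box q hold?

none

Frame correspondent (Sahlqvist): \forall x \forall y \forall z ((x R^2 y \wedge xRz) \to \exists w (yRw \wedge z = w)) — i.e. a generalized confluence (Geach) condition.
F1: fails — 0R²1, 0R0 but no w with 1Rw and 0=w.
F2: fails — 0R²1, 0R3 but no w with 1Rw and 3=w.
F3: fails — aR²b, aRa but no w with bRw and a=w.
F4: fails — sR²v, sRu but no w with vRw and u=w.
F5: fails — tR²s, tRu but no w with sRw and u=w.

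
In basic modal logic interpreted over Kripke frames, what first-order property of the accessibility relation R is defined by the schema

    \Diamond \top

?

◇⊤ holds at w iff w has a successor, so frame-validity of ◇⊤ is exactly seriality. Equivalently via □φ → ◇φ:
Suppose □φ→◇φ is valid. At any x set V(φ)=W. Then □φ at x, so ◇φ at x, so x has a successor.
Conversely, on a frame with seriality the schema holds at every world under every valuation.
So the correspondent is seriality.

seriality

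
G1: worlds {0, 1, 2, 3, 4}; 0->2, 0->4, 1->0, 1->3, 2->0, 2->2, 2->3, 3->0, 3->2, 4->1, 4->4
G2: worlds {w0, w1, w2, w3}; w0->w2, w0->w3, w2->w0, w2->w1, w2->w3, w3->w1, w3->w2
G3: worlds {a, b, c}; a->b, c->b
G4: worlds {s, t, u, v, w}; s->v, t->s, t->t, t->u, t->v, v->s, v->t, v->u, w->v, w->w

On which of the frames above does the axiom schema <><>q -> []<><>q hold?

The schema corresponds to a generalized confluence (Geach) condition: forall x forall y forall z ((x R^2 y & xRz) -> exists w (y = w & z R^2 w)).
G1: fails — 0R²1, 0R2 but no w with 1=w and 2R²w.
G2: fails — w0R²w0, w0Rw2 but no w with w0=w and w2R²w.
G3: satisfies the condition.
G4: fails — tR²s, tRu but no w* with s=w* and uR²w*.

G3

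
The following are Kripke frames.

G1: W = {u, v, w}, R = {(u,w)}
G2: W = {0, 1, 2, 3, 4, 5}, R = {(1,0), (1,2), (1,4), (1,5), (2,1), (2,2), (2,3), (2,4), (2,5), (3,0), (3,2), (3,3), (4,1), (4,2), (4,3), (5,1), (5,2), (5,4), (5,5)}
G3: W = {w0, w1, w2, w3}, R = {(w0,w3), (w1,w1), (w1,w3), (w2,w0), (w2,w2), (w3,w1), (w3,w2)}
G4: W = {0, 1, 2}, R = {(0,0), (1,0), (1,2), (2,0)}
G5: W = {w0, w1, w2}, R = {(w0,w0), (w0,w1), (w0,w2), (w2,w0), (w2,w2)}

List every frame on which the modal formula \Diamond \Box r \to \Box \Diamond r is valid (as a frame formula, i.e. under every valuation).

This is the axiom for convergence; its first-order frame correspondent is \forall x \forall y \forall z (Rxy \wedge Rxz \to \exists w (Ryw \wedge Rzw)).
G1: fails — Ruw and Ruw but w and w have no common successor.
G2: fails — R12 and R10 but 2 and 0 have no common successor.
G3: fails — Rw2w2 and Rw2w0 but w2 and w0 have no common successor.
G4: condition met.
G5: fails — Rw0w1 and Rw0w1 but w1 and w1 have no common successor.

G4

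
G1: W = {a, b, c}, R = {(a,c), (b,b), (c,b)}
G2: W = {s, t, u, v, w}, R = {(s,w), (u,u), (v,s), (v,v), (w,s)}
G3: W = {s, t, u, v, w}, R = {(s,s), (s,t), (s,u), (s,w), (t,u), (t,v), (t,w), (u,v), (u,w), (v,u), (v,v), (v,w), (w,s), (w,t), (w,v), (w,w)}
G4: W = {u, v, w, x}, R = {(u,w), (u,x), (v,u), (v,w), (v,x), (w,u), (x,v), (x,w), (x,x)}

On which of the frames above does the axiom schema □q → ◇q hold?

Frame correspondent (Sahlqvist): ∀x ∃y Rxy — i.e. seriality.
G1: satisfies the condition.
G2: fails — world t has no successor.
G3: satisfies the condition.
G4: satisfies the condition.

G1, G3, G4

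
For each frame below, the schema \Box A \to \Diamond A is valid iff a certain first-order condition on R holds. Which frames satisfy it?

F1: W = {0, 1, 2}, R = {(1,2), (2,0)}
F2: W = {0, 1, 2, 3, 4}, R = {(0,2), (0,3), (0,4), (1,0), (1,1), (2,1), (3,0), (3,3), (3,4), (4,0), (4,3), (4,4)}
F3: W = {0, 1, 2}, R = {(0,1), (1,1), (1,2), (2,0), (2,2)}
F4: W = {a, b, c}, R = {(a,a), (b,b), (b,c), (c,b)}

Frame correspondent (Sahlqvist): \forall x \exists y Rxy — i.e. seriality.
F1: fails — world 0 has no successor.
F2: satisfies the condition.
F3: satisfies the condition.
F4: satisfies the condition.
Valid on: F2, F3, F4.

F2, F3, F4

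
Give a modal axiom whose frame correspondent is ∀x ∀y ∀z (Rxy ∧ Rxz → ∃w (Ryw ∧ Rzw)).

A defining formula is ◇□q → □◇q (the .2 axiom).

◇□q → □◇q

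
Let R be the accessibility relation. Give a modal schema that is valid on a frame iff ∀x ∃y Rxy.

A defining formula is □q → ◇q (the D axiom).

□q → ◇q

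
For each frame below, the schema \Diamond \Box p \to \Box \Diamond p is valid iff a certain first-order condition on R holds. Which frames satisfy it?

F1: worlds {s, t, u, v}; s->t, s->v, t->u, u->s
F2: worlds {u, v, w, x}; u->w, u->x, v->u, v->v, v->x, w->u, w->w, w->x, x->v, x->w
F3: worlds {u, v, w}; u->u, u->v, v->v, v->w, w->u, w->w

Frame correspondent (Sahlqvist): \forall x \forall y \forall z (Rxy \wedge Rxz \to \exists w (Ryw \wedge Rzw)) — i.e. convergence.
F1: fails — Rsv and Rsv but v and v have no common successor.
F2: satisfies the condition.
F3: satisfies the condition.
Valid on: F2, F3.

F2, F3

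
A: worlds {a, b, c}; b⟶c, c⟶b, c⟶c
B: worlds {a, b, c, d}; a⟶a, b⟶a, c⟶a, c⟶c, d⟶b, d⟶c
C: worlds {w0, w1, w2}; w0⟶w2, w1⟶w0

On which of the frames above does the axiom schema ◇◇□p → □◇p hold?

A, B

Frame correspondent (Sahlqvist): ∀x ∀y ∀z ((xR²y ∧ xRz) → ∃w (yRw ∧ zRw)) — i.e. a generalized confluence (Geach) condition.
A: condition met.
B: condition met.
C: fails — w1R²w2, w1Rw0 but no w with w2Rw and w0Rw.
Valid on: A, B.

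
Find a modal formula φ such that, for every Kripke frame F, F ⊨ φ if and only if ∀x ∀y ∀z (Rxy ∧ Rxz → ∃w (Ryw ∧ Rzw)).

The condition is convergence. The .2 schema ◇□q → □◇q defines it.
Suppose ◇□q→□◇q is valid. Take Rxy, Rxz and set V(q)={w : Ryw}. Then □q at y so ◇□q at x, so □◇q at x, so ◇q at z, giving w with Rzw and Ryw.

◇□q → □◇q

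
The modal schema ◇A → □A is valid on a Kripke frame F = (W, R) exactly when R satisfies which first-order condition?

Suppose ◇A→□A is valid. Take Rxy, Rxz and set V(A)={y}. Then ◇A at x, so □A at x, so A at z, i.e. z=y.
Conversely, on a frame with partial functionality the schema holds at every world under every valuation.
Frame condition: ∀x ∀y ∀z (Rxy ∧ Rxz → y = z).

partial functionality: ∀x ∀y ∀z (Rxy ∧ Rxz → y = z)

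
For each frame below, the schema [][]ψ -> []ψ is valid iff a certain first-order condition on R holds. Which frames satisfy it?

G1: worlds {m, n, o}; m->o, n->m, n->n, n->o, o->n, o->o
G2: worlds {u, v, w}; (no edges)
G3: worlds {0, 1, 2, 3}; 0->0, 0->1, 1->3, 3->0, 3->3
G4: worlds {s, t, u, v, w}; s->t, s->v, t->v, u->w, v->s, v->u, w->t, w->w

This is the axiom for density; its first-order frame correspondent is forall x forall y (Rxy -> exists z (Rxz & Rzy)).
G1: holds.
G2: holds.
G3: holds.
G4: fails — Rtv but no z with Rtz and Rzv.

G1, G2, G3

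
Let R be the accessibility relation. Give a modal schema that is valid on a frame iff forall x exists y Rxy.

The condition is seriality. The D schema □q → ◇q defines it.
Suppose □q→◇q is valid. At any x set V(q)=W. Then □q at x, so ◇q at x, so x has a successor.

□q → ◇q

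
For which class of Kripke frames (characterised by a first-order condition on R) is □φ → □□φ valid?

This schema is the 4 axiom.
Its frame correspondent is transitivity — ∀x ∀y ∀z (Rxy ∧ Ryz → Rxz).

transitivity: ∀x ∀y ∀z (Rxy ∧ Ryz → Rxz)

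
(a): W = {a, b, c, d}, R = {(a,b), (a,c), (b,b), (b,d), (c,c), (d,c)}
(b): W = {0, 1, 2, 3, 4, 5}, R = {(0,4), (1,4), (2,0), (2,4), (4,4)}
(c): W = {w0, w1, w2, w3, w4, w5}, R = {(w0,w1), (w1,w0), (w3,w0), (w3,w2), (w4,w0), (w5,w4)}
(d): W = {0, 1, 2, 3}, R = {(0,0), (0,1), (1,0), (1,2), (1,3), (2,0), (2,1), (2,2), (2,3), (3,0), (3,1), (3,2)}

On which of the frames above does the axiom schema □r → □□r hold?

The schema corresponds to transitivity: ∀x ∀y ∀z (Rxy ∧ Ryz → Rxz).
(a): fails — Rab and Rbd but not Rad.
(b): condition met.
(c): fails — Rw1w0 and Rw0w1 but not Rw1w1.
(d): fails — R10 and R01 but not R11.
Valid on: (b).

(b)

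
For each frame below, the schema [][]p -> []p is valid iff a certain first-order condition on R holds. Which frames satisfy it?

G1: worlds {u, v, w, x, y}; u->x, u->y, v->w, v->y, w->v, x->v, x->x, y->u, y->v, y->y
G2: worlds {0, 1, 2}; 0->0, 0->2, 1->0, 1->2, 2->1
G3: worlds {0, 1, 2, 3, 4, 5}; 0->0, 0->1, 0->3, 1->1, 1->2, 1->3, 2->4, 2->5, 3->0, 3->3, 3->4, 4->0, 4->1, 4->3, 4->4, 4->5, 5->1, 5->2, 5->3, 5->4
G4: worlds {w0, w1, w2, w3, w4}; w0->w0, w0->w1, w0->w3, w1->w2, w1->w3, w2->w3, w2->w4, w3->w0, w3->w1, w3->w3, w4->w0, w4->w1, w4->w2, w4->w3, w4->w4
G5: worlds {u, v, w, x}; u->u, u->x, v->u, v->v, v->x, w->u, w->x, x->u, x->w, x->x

Frame correspondent (Sahlqvist): forall x forall y (Rxy -> exists z (Rxz & Rzy)) — i.e. density.
G1: fails — Rvw but no z with Rvz and Rzw.
G2: fails — R21 but no z with R2z and Rz1.
G3: condition met.
G4: fails — Rw1w2 but no z with Rw1z and Rzw2.
G5: condition met.
Valid on: G3, G5.

G3, G5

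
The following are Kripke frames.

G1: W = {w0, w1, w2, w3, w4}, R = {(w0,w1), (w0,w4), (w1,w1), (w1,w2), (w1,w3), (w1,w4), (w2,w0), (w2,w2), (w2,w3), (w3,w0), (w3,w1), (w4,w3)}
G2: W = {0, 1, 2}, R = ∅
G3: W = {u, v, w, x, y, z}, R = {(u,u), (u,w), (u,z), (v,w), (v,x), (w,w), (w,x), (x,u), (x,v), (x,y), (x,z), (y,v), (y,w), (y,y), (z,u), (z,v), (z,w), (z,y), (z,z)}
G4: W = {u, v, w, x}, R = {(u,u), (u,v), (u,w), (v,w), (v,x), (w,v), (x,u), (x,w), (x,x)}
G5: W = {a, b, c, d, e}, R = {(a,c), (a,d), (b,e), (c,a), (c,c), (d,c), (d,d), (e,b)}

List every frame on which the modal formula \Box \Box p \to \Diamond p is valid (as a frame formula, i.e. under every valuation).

G3

This is the axiom for a generalized confluence (Geach) condition; its first-order frame correspondent is \forall x \exists w (x R^2 w \wedge xRw).
G1: fails — at w4 but no w with w4R²w and w4Rw.
G2: fails — at 0 but no w with 0R²w and 0Rw.
G3: condition met.
G4: fails — at w but no t with wR²t and wRt.
G5: fails — at b but no w with bR²w and bRw.
Valid on: G3.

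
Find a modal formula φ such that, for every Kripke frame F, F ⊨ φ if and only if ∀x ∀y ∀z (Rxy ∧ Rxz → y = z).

◇r → □r

A defining formula is ◇r → □r (the CD axiom).
Suppose ◇r→□r is valid. Take Rxy, Rxz and set V(r)={y}. Then ◇r at x, so □r at x, so r at z, i.e. z=y.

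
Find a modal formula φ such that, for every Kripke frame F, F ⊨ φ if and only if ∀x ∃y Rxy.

□r → ◇r

A defining formula is □r → ◇r (the D axiom).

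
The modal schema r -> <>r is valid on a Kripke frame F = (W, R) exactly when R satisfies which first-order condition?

reflexivity: forall x Rxx

This schema is equivalent to the T axiom □r → r.
Its frame correspondent is reflexivity — forall x Rxx.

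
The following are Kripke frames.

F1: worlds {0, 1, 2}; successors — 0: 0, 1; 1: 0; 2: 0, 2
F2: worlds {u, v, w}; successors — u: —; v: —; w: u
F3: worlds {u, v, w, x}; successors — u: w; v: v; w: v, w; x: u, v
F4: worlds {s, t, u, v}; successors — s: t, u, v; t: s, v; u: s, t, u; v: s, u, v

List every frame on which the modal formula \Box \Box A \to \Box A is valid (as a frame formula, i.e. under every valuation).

F1, F4

Frame correspondent (Sahlqvist): \forall x \forall y (Rxy \to \exists z (Rxz \wedge Rzy)) — i.e. density.
F1: ✓.
F2: fails — Rwu but no z with Rwz and Rzu.
F3: fails — Rxu but no z with Rxz and Rzu.
F4: ✓.
Valid on: F1, F4.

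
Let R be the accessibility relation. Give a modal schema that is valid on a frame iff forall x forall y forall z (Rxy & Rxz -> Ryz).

The condition is the Euclidean property. The 5 schema ◇q → □◇q defines it.

◇q → □◇q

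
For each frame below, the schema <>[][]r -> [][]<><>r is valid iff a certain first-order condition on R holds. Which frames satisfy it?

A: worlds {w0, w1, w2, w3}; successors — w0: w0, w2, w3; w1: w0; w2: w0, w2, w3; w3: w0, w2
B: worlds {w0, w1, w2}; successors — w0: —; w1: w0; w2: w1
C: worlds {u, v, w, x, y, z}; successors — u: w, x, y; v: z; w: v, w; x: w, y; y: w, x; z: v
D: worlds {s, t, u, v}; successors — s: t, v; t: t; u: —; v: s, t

A, D

This is the axiom for a generalized confluence (Geach) condition; its first-order frame correspondent is forall x forall y forall z ((xRy & x R^2 z) -> exists w (y R^2 w & z R^2 w)).
A: satisfies the condition.
B: fails — w2Rw1, w2R²w0 but no w with w1R²w and w0R²w.
C: fails — vRz, vR²v but no t with zR²t and vR²t.
D: satisfies the condition.
Valid on: A, D.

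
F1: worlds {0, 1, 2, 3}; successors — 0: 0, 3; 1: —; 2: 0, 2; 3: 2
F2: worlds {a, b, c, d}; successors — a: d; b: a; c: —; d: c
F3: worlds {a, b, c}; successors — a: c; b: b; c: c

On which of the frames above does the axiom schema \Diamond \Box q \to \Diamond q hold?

F3

Frame correspondent (Sahlqvist): \forall x \forall y (xRy \to \exists w (yRw \wedge xRw)) — i.e. a generalized confluence (Geach) condition.
F1: fails — 0R3 but no w with 3Rw and 0Rw.
F2: fails — aRd but no w with dRw and aRw.
F3: satisfies the condition.
Valid on: F3.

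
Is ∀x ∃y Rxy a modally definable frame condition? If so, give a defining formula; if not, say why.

Yes: it is seriality, defined by the D schema □q → ◇q.

Yes, by □q → ◇q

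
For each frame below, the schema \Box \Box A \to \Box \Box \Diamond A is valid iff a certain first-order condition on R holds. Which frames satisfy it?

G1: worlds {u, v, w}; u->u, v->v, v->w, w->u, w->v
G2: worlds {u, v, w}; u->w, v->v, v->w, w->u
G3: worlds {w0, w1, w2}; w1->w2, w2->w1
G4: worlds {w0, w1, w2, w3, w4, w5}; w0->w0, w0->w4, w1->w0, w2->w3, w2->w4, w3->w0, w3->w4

The schema corresponds to a generalized confluence (Geach) condition: \forall x \forall z (x R^2 z \to \exists w (x R^2 w \wedge zRw)).
G1: condition met.
G2: fails — uR²u but no t with uR²t and uRt.
G3: fails — w1R²w1 but no w with w1R²w and w1Rw.
G4: fails — w0R²w4 but no w with w0R²w and w4Rw.
Valid on: G1.

G1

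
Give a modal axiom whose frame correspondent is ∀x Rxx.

A defining formula is □ψ → ψ (the T axiom).

□ψ → ψ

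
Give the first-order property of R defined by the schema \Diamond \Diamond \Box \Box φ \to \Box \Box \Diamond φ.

This is a Sahlqvist (Geach-type) schema ◇^2□^2φ → □^2◇^1φ.
Minimal-valuation argument: fix x; take any y with xR^2y and any z with xR^2z. Set V(φ) to the set of worlds R-reachable from y in exactly 2 steps. Then □^2φ holds at y, so the antecedent holds at x; validity forces ◇^1φ at z, giving a w with zR^1w and yR^2w.
First-order correspondent: \forall x \forall y \forall z ((x R^2 y \wedge x R^2 z) \to \exists w (y R^2 w \wedge zRw)).

\forall x \forall y \forall z ((x R^2 y \wedge x R^2 z) \to \exists w (y R^2 w \wedge zRw))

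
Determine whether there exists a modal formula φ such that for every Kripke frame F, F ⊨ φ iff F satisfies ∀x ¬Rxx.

Any modally definable frame class is closed under surjective bounded morphisms.
The 3-cycle (worlds 0,1,2 with 0→1→2→0) is irreflexive, and the map sending every world to a single reflexive point • is a surjective bounded morphism (forth: every edge maps to (•,•); back: every world has a successor). So any modal formula valid on the 3-cycle is also valid on the reflexive point, which is not irreflexive.
Hence irreflexivity is not modally definable.

Not definable by any modal formula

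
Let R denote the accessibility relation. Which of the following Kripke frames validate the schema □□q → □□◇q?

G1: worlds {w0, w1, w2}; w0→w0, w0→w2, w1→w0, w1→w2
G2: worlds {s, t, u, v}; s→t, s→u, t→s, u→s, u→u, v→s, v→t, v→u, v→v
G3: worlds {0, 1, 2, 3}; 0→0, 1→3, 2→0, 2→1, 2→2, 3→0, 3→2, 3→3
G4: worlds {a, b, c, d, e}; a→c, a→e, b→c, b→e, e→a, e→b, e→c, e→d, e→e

Frame correspondent (Sahlqvist): ∀x ∀z (xR²z → ∃w (xR²w ∧ zRw)) — i.e. a generalized confluence (Geach) condition.
G1: fails — w0R²w2 but no w with w0R²w and w2Rw.
G2: fails — tR²t but no w with tR²w and tRw.
G3: ✓.
G4: fails — aR²c but no w with aR²w and cRw.
Valid on: G3.

G3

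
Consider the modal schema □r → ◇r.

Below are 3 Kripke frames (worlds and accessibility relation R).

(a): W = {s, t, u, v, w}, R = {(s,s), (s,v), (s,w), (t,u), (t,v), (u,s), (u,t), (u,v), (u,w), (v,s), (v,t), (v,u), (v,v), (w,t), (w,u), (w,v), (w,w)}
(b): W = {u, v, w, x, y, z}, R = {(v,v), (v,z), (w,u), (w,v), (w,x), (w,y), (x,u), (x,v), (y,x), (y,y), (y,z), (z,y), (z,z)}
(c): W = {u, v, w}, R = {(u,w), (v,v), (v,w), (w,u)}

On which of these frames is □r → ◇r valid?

(a), (c)

The schema corresponds to seriality: ∀x ∃y Rxy.
(a): ✓.
(b): fails — world u has no successor.
(c): ✓.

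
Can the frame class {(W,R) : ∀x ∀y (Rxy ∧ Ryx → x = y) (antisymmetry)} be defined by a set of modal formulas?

If a class were modally definable it would be closed under surjective bounded morphisms (Goldblatt–Thomason).
The 4-cycle (worlds 0,1,2,3 with 0→1→2→3→0) is antisymmetric. Sending even-indexed worlds to a and odd-indexed worlds to b is a surjective bounded morphism onto the two-world frame with a↔b, which is not antisymmetric.
So the class is not modally definable.

No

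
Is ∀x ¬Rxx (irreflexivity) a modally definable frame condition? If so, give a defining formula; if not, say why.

Not modally definable

Modal frame validity is preserved under surjective bounded morphisms.
The 3-cycle (worlds s,t,u with s→t→u→s) is irreflexive, and the map sending every world to a single reflexive point • is a surjective bounded morphism (forth: every edge maps to (•,•); back: every world has a successor). So any modal formula valid on the 3-cycle is also valid on the reflexive point, which is not irreflexive.
So the class is not modally definable.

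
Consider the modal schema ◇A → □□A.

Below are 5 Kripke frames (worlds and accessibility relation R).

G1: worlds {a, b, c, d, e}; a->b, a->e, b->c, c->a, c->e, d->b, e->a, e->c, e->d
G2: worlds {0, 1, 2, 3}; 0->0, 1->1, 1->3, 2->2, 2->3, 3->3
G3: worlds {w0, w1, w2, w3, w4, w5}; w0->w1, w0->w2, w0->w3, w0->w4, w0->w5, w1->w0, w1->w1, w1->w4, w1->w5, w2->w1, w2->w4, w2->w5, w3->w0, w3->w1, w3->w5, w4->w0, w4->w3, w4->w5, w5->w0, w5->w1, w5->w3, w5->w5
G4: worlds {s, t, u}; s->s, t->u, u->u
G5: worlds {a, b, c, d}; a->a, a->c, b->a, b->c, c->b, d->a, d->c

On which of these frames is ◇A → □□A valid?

G4

This is the axiom for a generalized confluence (Geach) condition; its first-order frame correspondent is ∀x ∀y ∀z ((xRy ∧ xR²z) → ∃w (y = w ∧ z = w)).
G1: fails — aRb, aR²a but b ≠ a.
G2: fails — 1R1, 1R²3 but 1 ≠ 3.
G3: fails — w0Rw1, w0R²w0 but w1 ≠ w0.
G4: satisfies the condition.
G5: fails — aRa, aR²b but a ≠ b.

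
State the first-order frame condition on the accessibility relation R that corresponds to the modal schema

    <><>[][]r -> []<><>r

forall x forall y forall z ((x R^2 y & xRz) -> exists w (y R^2 w & z R^2 w))

This is a Sahlqvist (Geach-type) schema ◇^2□^2r → □^1◇^2r.
First-order correspondent: forall x forall y forall z ((x R^2 y & xRz) -> exists w (y R^2 w & z R^2 w)).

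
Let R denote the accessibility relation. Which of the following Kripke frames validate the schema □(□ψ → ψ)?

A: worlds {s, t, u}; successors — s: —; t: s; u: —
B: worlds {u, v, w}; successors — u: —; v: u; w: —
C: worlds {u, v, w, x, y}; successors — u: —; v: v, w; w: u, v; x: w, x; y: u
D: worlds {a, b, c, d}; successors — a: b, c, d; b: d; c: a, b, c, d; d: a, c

The schema corresponds to shift-reflexivity: ∀x ∀y (Rxy → Ryy).
A: fails — Rts but not Rss.
B: fails — Rvu but not Ruu.
C: fails — Rxw but not Rww.
D: fails — Rcd but not Rdd.
Valid on no frame.

none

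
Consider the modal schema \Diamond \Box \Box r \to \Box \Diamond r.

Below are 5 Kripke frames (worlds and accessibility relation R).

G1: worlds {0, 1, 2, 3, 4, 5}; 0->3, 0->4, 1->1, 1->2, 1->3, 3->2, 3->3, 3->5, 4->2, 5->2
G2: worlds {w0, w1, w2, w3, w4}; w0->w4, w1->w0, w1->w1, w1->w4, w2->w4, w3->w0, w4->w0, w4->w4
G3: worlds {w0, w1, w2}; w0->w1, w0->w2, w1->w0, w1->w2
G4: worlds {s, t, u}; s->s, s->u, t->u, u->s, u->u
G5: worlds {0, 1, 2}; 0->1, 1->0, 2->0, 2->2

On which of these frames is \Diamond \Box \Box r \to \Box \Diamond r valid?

This is the axiom for a generalized confluence (Geach) condition; its first-order frame correspondent is \forall x \forall y \forall z ((xRy \wedge xRz) \to \exists w (y R^2 w \wedge zRw)).
G1: fails — 0R4, 0R3 but no w with 4R²w and 3Rw.
G2: ✓.
G3: fails — w0Rw1, w0Rw2 but no w with w1R²w and w2Rw.
G4: ✓.
G5: fails — 0R1, 0R1 but no w with 1R²w and 1Rw.
Valid on: G2, G4.

G2, G4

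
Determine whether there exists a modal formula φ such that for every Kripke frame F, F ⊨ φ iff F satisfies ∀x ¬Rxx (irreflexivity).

Any modally definable frame class is closed under surjective bounded morphisms.
The 5-cycle (worlds s,t,u,v,w with s→t→u→v→w→s) is irreflexive, and the map sending every world to a single reflexive point • is a surjective bounded morphism (forth: every edge maps to (•,•); back: every world has a successor). So any modal formula valid on the 5-cycle is also valid on the reflexive point, which is not irreflexive.
So no modal formula (or set of formulas) defines exactly the irreflexive frames.

No — not modally definable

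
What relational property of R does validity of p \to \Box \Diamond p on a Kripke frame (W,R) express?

Symmetry

Suppose p→□◇p is valid. Take Rxy and set V(p)={x}. Then p at x, so □◇p at x, so ◇p at y, so some z with Ryz has p; z=x, i.e. Ryx.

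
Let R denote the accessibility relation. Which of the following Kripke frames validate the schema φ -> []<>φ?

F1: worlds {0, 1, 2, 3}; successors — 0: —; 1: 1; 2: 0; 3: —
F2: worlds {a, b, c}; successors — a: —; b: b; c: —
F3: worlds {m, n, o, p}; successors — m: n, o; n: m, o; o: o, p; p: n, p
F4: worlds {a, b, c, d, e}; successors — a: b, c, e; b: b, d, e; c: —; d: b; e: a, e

F2

This is the axiom for symmetry; its first-order frame correspondent is forall x forall y (Rxy -> Ryx).
F1: fails — R20 but not R02.
F2: ✓.
F3: fails — Rop but not Rpo.
F4: fails — Rab but not Rba.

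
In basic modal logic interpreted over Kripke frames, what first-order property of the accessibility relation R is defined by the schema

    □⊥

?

emptiness of R

□⊥ is valid iff no world has any successor (otherwise □⊥ fails at any world with one).
Conversely, on a frame with emptiness of R the schema holds at every world under every valuation.
So the correspondent is emptiness of R.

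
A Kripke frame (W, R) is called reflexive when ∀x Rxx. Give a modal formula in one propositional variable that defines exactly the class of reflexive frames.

A defining formula is □s → s (the T axiom).
Suppose □s→s is valid. At any x set V(s)={w : Rxw}. Then □s holds at x, so s holds at x, i.e. Rxx.

□s → s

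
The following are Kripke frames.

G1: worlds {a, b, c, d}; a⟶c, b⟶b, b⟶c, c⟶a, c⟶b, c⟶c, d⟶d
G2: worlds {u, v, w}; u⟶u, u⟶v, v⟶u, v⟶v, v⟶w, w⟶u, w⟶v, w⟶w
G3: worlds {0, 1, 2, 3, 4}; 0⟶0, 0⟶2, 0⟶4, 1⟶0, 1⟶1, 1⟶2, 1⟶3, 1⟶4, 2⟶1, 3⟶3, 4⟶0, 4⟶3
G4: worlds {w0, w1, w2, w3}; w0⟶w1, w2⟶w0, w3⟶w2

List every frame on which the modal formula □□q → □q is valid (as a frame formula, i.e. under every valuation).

This is the axiom for density; its first-order frame correspondent is ∀x ∀y (Rxy → ∃z (Rxz ∧ Rzy)).
G1: condition met.
G2: condition met.
G3: condition met.
G4: fails — Rw0w1 but no z with Rw0z and Rzw1.
Valid on: G1, G2, G3.

G1, G2, G3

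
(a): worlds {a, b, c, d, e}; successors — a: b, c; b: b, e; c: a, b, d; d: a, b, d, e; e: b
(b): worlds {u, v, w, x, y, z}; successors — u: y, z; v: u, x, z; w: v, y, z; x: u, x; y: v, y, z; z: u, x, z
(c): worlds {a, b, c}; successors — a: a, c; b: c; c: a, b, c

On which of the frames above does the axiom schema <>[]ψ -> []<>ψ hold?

(a), (c)

This is the axiom for convergence; its first-order frame correspondent is forall x forall y forall z (Rxy & Rxz -> exists w (Ryw & Rzw)).
(a): satisfies the condition.
(b): fails — Rvu and Rvx but u and x have no common successor.
(c): satisfies the condition.
Valid on: (a), (c).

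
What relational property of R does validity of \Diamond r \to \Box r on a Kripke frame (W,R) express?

partial functionality

This schema is the CD axiom.
It corresponds to partial functionality: \forall x \forall y \forall z (Rxy \wedge Rxz \to y = z).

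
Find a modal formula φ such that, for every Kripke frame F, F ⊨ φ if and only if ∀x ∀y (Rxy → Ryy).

□(□s → s)

This is shift-reflexivity; the standard corresponding axiom is T□: □(□s → s).
Suppose □(□s→s) is valid. Take Rxy and set V(s)={w : Ryw}. Then at y, □s holds; since □(□s→s) at x, □s→s at y, so s at y, i.e. Ryy.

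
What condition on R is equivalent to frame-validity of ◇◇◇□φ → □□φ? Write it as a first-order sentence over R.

∀x ∀y ∀z ((xR³y ∧ xR²z) → ∃w (yRw ∧ z = w))

This is a Sahlqvist (Geach-type) schema ◇^3□^1φ → □^2◇^0φ.
Minimal-valuation argument: fix x; take any y with xR^3y and any z with xR^2z. Set V(φ) to the set of worlds R-reachable from y in exactly 1 step. Then □^1φ holds at y, so the antecedent holds at x; validity forces ◇^0φ at z, giving a w with zR^0w and yR^1w.
First-order correspondent: ∀x ∀y ∀z ((xR³y ∧ xR²z) → ∃w (yRw ∧ z = w)).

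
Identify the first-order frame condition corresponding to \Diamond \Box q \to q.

This is a form of the B axiom.
It corresponds to symmetry: \forall x \forall y (Rxy \to Ryx).

Symmetry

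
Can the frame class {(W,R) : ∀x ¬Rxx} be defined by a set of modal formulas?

If a class were modally definable it would be closed under surjective bounded morphisms (Goldblatt–Thomason).
The 5-cycle (worlds s,t,u,v,w with s→t→u→v→w→s) is irreflexive, and the map sending every world to a single reflexive point • is a surjective bounded morphism (forth: every edge maps to (•,•); back: every world has a successor). So any modal formula valid on the 5-cycle is also valid on the reflexive point, which is not irreflexive.
Hence irreflexivity is not modally definable.

No — not modally definable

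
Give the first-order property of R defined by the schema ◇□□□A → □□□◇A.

This is a Sahlqvist (Geach-type) schema ◇^1□^3A → □^3◇^1A.
Minimal-valuation argument: fix x; take any y with xR^1y and any z with xR^3z. Set V(A) to the set of worlds R-reachable from y in exactly 3 steps. Then □^3A holds at y, so the antecedent holds at x; validity forces ◇^1A at z, giving a w with zR^1w and yR^3w.
First-order correspondent: ∀x ∀y ∀z ((xRy ∧ xR³z) → ∃w (yR³w ∧ zRw)).

∀x ∀y ∀z ((xRy ∧ xR³z) → ∃w (yR³w ∧ zRw))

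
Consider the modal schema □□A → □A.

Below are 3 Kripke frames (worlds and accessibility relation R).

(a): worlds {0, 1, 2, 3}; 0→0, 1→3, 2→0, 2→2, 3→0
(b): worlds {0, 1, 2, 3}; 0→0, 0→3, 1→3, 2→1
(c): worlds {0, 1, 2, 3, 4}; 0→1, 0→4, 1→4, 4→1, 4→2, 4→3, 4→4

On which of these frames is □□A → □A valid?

(c)

Frame correspondent (Sahlqvist): ∀x ∀y (Rxy → ∃z (Rxz ∧ Rzy)) — i.e. density.
(a): fails — R13 but no z with R1z and Rz3.
(b): fails — R21 but no z with R2z and Rz1.
(c): satisfies the condition.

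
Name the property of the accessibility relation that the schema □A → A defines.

reflexivity: ∀x Rxx

Suppose □A→A is valid. At any x set V(A)={w : Rxw}. Then □A holds at x, so A holds at x, i.e. Rxx.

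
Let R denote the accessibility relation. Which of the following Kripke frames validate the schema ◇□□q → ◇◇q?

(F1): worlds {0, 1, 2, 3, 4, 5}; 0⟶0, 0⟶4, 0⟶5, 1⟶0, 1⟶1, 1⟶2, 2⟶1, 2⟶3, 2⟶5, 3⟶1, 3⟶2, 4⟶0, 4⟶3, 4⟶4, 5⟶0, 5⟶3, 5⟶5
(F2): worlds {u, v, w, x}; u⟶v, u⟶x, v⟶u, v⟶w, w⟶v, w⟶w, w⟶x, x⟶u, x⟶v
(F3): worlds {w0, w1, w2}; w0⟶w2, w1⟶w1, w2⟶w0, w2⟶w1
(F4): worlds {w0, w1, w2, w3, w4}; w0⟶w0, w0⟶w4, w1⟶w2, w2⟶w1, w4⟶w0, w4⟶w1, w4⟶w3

(F1), (F2), (F3)

Frame correspondent (Sahlqvist): ∀x ∀y (xRy → ∃w (yR²w ∧ xR²w)) — i.e. a generalized confluence (Geach) condition.
(F1): holds.
(F2): holds.
(F3): holds.
(F4): fails — w1Rw2 but no w with w2R²w and w1R²w.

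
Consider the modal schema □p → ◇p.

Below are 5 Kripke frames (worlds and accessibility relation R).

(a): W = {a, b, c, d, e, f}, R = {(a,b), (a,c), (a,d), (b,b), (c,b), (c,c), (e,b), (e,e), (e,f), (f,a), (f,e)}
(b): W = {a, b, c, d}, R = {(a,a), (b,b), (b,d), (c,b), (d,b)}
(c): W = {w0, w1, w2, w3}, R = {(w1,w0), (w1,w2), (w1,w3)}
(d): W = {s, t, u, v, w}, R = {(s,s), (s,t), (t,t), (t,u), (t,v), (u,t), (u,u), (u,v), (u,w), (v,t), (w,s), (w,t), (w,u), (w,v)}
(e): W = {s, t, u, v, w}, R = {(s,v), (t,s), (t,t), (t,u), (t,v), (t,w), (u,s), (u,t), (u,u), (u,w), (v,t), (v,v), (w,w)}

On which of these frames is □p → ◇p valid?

(b), (d), (e)

The schema corresponds to seriality: ∀x ∃y Rxy.
(a): fails — world d has no successor.
(b): satisfies the condition.
(c): fails — world w0 has no successor.
(d): satisfies the condition.
(e): satisfies the condition.
Valid on: (b), (d), (e).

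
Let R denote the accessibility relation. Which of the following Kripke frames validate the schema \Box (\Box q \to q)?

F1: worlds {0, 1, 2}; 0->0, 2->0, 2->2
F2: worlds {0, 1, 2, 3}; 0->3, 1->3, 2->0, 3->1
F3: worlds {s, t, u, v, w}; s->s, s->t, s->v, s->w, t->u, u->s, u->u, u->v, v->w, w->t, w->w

F1

This is the axiom for shift-reflexivity; its first-order frame correspondent is \forall x \forall y (Rxy \to Ryy).
F1: satisfies the condition.
F2: fails — R31 but not R11.
F3: fails — Ruv but not Rvv.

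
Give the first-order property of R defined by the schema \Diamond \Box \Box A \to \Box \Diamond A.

\forall x \forall y \forall z ((xRy \wedge xRz) \to \exists w (y R^2 w \wedge zRw))

This is a Sahlqvist (Geach-type) schema ◇^1□^2A → □^1◇^1A.
First-order correspondent: \forall x \forall y \forall z ((xRy \wedge xRz) \to \exists w (y R^2 w \wedge zRw)).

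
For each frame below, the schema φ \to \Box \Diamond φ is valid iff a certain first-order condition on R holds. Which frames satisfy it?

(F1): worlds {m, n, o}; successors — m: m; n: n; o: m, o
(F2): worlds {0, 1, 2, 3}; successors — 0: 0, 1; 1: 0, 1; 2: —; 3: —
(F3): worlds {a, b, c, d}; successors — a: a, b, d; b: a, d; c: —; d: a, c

(F2)

Frame correspondent (Sahlqvist): \forall x \forall y (Rxy \to Ryx) — i.e. symmetry.
(F1): fails — Rom but not Rmo.
(F2): ✓.
(F3): fails — Rdc but not Rcd.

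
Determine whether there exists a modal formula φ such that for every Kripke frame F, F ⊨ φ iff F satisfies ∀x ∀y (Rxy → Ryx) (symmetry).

The condition is symmetry. A defining modal formula is r → □◇r.
Suppose r→□◇r is valid. Take Rxy and set V(r)={x}. Then r at x, so □◇r at x, so ◇r at y, so some z with Ryz has r; z=x, i.e. Ryx.

Yes, by r → □◇r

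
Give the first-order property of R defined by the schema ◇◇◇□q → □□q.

∀x ∀y ∀z ((xR³y ∧ xR²z) → ∃w (yRw ∧ z = w))

This is a Sahlqvist (Geach-type) schema ◇^3□^1q → □^2◇^0q.
First-order correspondent: ∀x ∀y ∀z ((xR³y ∧ xR²z) → ∃w (yRw ∧ z = w)).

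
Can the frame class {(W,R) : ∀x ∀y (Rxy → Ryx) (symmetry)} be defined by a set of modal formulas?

Yes: it is symmetry, defined by the B schema q → □◇q.

Definable; q → □◇q defines it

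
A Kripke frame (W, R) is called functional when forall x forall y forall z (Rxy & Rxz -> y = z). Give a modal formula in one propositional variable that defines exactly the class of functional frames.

A defining formula is ◇p → □p (the CD axiom).

◇p → □p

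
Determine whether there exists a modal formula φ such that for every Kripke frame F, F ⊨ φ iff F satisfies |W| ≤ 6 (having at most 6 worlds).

No — not modally definable

Modal frame validity is preserved under disjoint unions.
Any modal formula valid on each of 7 disjoint one-world frames is valid on their disjoint union (validity is preserved under disjoint unions). Each one-world frame has |W|=1≤6, but the union has |W|=7.
So the class is not modally definable.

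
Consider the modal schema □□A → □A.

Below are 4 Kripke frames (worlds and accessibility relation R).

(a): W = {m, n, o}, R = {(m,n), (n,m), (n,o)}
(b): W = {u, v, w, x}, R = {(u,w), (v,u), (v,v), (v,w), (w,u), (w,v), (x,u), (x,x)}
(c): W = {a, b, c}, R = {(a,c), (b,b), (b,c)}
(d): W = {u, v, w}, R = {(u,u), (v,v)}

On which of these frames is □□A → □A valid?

This is the axiom for density; its first-order frame correspondent is ∀x ∀y (Rxy → ∃z (Rxz ∧ Rzy)).
(a): fails — Rno but no z with Rnz and Rzo.
(b): fails — Ruw but no z with Ruz and Rzw.
(c): fails — Rac but no z with Raz and Rzc.
(d): satisfies the condition.

(d)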